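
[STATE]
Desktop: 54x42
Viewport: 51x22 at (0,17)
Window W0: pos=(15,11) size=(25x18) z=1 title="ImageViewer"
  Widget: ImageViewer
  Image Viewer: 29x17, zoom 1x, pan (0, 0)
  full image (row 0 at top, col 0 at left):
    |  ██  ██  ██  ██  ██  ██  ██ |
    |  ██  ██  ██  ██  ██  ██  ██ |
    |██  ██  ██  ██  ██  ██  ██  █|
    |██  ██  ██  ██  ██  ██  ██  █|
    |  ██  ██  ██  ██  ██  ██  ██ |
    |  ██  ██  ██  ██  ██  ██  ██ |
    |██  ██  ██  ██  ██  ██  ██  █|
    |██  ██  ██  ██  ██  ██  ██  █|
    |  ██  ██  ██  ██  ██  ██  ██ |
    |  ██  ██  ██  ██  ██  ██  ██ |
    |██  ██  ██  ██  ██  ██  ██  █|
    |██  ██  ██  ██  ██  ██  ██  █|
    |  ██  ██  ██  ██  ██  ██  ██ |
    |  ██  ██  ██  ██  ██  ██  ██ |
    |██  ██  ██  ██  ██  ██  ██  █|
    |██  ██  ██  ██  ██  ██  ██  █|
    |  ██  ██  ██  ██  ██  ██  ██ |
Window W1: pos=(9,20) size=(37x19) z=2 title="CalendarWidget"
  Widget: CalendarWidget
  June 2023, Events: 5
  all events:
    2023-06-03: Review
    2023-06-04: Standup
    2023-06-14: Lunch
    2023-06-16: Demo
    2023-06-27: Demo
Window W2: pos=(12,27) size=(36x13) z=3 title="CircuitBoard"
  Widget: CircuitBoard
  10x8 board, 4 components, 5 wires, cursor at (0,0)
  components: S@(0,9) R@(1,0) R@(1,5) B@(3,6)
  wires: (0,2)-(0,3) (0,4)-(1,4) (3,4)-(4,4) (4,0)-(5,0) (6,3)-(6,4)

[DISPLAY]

               ┃██  ██  ██  ██  ██  ██ ┃           
               ┃  ██  ██  ██  ██  ██  █┃           
               ┃  ██  ██  ██  ██  ██  █┃           
         ┏━━━━━━━━━━━━━━━━━━━━━━━━━━━━━━━━━━━┓     
         ┃ CalendarWidget                    ┃     
         ┠───────────────────────────────────┨     
         ┃             June 2023             ┃     
         ┃Mo Tu We Th Fr Sa Su               ┃     
         ┃          1  2  3*  4*             ┃     
         ┃ 5  6  7  8  9 10 11               ┃     
         ┃12┏━━━━━━━━━━━━━━━━━━━━━━━━━━━━━━━━━━┓   
         ┃19┃ CircuitBoard                     ┃   
         ┃26┠──────────────────────────────────┨   
         ┃  ┃   0 1 2 3 4 5 6 7 8 9            ┃   
         ┃  ┃0  [.]      · ─ ·   ·             ┃   
         ┃  ┃                    │             ┃   
         ┃  ┃1   R               ·   R         ┃   
         ┃  ┃                                  ┃   
         ┃  ┃2                                 ┃   
         ┃  ┃                                  ┃   
         ┃  ┃3                   ·       B     ┃   
         ┗━━┃                    │             ┃   


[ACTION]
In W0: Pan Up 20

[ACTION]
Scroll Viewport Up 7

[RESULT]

                                                   
               ┏━━━━━━━━━━━━━━━━━━━━━━━┓           
               ┃ ImageViewer           ┃           
               ┠───────────────────────┨           
               ┃  ██  ██  ██  ██  ██  █┃           
               ┃  ██  ██  ██  ██  ██  █┃           
               ┃██  ██  ██  ██  ██  ██ ┃           
               ┃██  ██  ██  ██  ██  ██ ┃           
               ┃  ██  ██  ██  ██  ██  █┃           
               ┃  ██  ██  ██  ██  ██  █┃           
         ┏━━━━━━━━━━━━━━━━━━━━━━━━━━━━━━━━━━━┓     
         ┃ CalendarWidget                    ┃     
         ┠───────────────────────────────────┨     
         ┃             June 2023             ┃     
         ┃Mo Tu We Th Fr Sa Su               ┃     
         ┃          1  2  3*  4*             ┃     
         ┃ 5  6  7  8  9 10 11               ┃     
         ┃12┏━━━━━━━━━━━━━━━━━━━━━━━━━━━━━━━━━━┓   
         ┃19┃ CircuitBoard                     ┃   
         ┃26┠──────────────────────────────────┨   
         ┃  ┃   0 1 2 3 4 5 6 7 8 9            ┃   
         ┃  ┃0  [.]      · ─ ·   ·             ┃   


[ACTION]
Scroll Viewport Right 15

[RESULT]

                                                   
            ┏━━━━━━━━━━━━━━━━━━━━━━━┓              
            ┃ ImageViewer           ┃              
            ┠───────────────────────┨              
            ┃  ██  ██  ██  ██  ██  █┃              
            ┃  ██  ██  ██  ██  ██  █┃              
            ┃██  ██  ██  ██  ██  ██ ┃              
            ┃██  ██  ██  ██  ██  ██ ┃              
            ┃  ██  ██  ██  ██  ██  █┃              
            ┃  ██  ██  ██  ██  ██  █┃              
      ┏━━━━━━━━━━━━━━━━━━━━━━━━━━━━━━━━━━━┓        
      ┃ CalendarWidget                    ┃        
      ┠───────────────────────────────────┨        
      ┃             June 2023             ┃        
      ┃Mo Tu We Th Fr Sa Su               ┃        
      ┃          1  2  3*  4*             ┃        
      ┃ 5  6  7  8  9 10 11               ┃        
      ┃12┏━━━━━━━━━━━━━━━━━━━━━━━━━━━━━━━━━━┓      
      ┃19┃ CircuitBoard                     ┃      
      ┃26┠──────────────────────────────────┨      
      ┃  ┃   0 1 2 3 4 5 6 7 8 9            ┃      
      ┃  ┃0  [.]      · ─ ·   ·             ┃      


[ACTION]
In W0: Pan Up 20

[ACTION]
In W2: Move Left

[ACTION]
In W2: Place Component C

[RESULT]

                                                   
            ┏━━━━━━━━━━━━━━━━━━━━━━━┓              
            ┃ ImageViewer           ┃              
            ┠───────────────────────┨              
            ┃  ██  ██  ██  ██  ██  █┃              
            ┃  ██  ██  ██  ██  ██  █┃              
            ┃██  ██  ██  ██  ██  ██ ┃              
            ┃██  ██  ██  ██  ██  ██ ┃              
            ┃  ██  ██  ██  ██  ██  █┃              
            ┃  ██  ██  ██  ██  ██  █┃              
      ┏━━━━━━━━━━━━━━━━━━━━━━━━━━━━━━━━━━━┓        
      ┃ CalendarWidget                    ┃        
      ┠───────────────────────────────────┨        
      ┃             June 2023             ┃        
      ┃Mo Tu We Th Fr Sa Su               ┃        
      ┃          1  2  3*  4*             ┃        
      ┃ 5  6  7  8  9 10 11               ┃        
      ┃12┏━━━━━━━━━━━━━━━━━━━━━━━━━━━━━━━━━━┓      
      ┃19┃ CircuitBoard                     ┃      
      ┃26┠──────────────────────────────────┨      
      ┃  ┃   0 1 2 3 4 5 6 7 8 9            ┃      
      ┃  ┃0  [C]      · ─ ·   ·             ┃      


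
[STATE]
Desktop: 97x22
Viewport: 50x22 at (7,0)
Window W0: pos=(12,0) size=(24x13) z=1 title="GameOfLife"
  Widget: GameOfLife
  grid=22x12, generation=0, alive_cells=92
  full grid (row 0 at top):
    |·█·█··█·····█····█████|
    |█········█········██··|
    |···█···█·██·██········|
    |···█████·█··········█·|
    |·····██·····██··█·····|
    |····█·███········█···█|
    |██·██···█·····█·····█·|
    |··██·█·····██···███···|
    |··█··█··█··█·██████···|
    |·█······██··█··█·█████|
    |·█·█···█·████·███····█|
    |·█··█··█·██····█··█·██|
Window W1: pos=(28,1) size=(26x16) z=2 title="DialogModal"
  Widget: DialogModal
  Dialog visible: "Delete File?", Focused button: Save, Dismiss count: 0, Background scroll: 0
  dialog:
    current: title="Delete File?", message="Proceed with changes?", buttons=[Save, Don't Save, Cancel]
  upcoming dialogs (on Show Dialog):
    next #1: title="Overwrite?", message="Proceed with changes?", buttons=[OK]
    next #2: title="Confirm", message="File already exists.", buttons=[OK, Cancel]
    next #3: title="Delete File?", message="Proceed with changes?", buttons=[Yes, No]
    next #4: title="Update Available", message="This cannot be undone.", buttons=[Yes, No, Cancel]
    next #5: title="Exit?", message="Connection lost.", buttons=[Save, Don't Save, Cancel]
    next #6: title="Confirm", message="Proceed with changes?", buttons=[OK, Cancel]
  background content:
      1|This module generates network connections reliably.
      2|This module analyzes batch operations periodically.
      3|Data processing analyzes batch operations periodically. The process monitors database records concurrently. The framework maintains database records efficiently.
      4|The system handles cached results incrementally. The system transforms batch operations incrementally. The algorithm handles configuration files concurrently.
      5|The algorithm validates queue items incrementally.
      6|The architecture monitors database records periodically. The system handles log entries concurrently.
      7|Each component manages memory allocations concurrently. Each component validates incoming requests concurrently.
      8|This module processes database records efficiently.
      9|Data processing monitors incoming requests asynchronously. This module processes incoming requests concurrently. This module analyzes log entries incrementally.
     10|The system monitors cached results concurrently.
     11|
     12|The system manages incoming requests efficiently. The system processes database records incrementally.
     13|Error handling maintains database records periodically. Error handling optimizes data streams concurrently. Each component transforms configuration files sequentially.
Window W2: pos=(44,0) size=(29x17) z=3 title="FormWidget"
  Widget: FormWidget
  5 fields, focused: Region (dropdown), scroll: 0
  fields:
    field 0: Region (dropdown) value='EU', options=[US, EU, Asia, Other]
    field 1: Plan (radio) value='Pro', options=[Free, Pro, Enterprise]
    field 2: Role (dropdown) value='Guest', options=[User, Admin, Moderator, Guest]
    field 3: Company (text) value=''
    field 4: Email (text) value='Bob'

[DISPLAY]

     ┏━━━━━━━━━━━━━━━━━━━━━━┓        ┏━━━━━━━━━━━━
     ┃ GameOfLife    ┏━━━━━━━━━━━━━━━┃ FormWidget 
     ┠───────────────┃ DialogModal   ┠────────────
     ┃Gen: 0         ┠───────────────┃> Region:   
     ┃···█···█·██·██·┃This module gen┃  Plan:     
     ┃···█████·█·····┃This module ana┃  Role:     
     ┃·····██·····██·┃Data processing┃  Company:  
     ┃····█·███······┃Th┌────────────┃  Email:    
     ┃██·██···█·····█┃Th│   Delete Fi┃            
     ┃··██·█·····██··┃Th│Proceed with┃            
     ┃··█··█··█··█·██┃Ea│[Save]  Don'┃            
     ┃·█······██··█··┃Th└────────────┃            
     ┗━━━━━━━━━━━━━━━┃Data processing┃            
                     ┃The system moni┃            
                     ┃               ┃            
                     ┃The system mana┃            
                     ┗━━━━━━━━━━━━━━━┗━━━━━━━━━━━━
                                                  
                                                  
                                                  
                                                  
                                                  


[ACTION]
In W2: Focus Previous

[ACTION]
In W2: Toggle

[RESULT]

     ┏━━━━━━━━━━━━━━━━━━━━━━┓        ┏━━━━━━━━━━━━
     ┃ GameOfLife    ┏━━━━━━━━━━━━━━━┃ FormWidget 
     ┠───────────────┃ DialogModal   ┠────────────
     ┃Gen: 0         ┠───────────────┃  Region:   
     ┃···█···█·██·██·┃This module gen┃  Plan:     
     ┃···█████·█·····┃This module ana┃  Role:     
     ┃·····██·····██·┃Data processing┃  Company:  
     ┃····█·███······┃Th┌────────────┃> Email:    
     ┃██·██···█·····█┃Th│   Delete Fi┃            
     ┃··██·█·····██··┃Th│Proceed with┃            
     ┃··█··█··█··█·██┃Ea│[Save]  Don'┃            
     ┃·█······██··█··┃Th└────────────┃            
     ┗━━━━━━━━━━━━━━━┃Data processing┃            
                     ┃The system moni┃            
                     ┃               ┃            
                     ┃The system mana┃            
                     ┗━━━━━━━━━━━━━━━┗━━━━━━━━━━━━
                                                  
                                                  
                                                  
                                                  
                                                  


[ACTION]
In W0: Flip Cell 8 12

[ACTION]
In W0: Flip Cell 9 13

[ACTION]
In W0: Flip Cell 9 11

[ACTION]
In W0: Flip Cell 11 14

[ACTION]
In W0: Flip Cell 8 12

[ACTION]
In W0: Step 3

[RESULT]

     ┏━━━━━━━━━━━━━━━━━━━━━━┓        ┏━━━━━━━━━━━━
     ┃ GameOfLife    ┏━━━━━━━━━━━━━━━┃ FormWidget 
     ┠───────────────┃ DialogModal   ┠────────────
     ┃Gen: 3         ┠───────────────┃  Region:   
     ┃··█·█████·███··┃This module gen┃  Plan:     
     ┃·█···██··█·····┃This module ana┃  Role:     
     ┃·█···██████····┃Data processing┃  Company:  
     ┃··█··█████·····┃Th┌────────────┃> Email:    
     ┃······███······┃Th│   Delete Fi┃            
     ┃·█····████·····┃Th│Proceed with┃            
     ┃·█···██··█·····┃Ea│[Save]  Don'┃            
     ┃█···█··██······┃Th└────────────┃            
     ┗━━━━━━━━━━━━━━━┃Data processing┃            
                     ┃The system moni┃            
                     ┃               ┃            
                     ┃The system mana┃            
                     ┗━━━━━━━━━━━━━━━┗━━━━━━━━━━━━
                                                  
                                                  
                                                  
                                                  
                                                  


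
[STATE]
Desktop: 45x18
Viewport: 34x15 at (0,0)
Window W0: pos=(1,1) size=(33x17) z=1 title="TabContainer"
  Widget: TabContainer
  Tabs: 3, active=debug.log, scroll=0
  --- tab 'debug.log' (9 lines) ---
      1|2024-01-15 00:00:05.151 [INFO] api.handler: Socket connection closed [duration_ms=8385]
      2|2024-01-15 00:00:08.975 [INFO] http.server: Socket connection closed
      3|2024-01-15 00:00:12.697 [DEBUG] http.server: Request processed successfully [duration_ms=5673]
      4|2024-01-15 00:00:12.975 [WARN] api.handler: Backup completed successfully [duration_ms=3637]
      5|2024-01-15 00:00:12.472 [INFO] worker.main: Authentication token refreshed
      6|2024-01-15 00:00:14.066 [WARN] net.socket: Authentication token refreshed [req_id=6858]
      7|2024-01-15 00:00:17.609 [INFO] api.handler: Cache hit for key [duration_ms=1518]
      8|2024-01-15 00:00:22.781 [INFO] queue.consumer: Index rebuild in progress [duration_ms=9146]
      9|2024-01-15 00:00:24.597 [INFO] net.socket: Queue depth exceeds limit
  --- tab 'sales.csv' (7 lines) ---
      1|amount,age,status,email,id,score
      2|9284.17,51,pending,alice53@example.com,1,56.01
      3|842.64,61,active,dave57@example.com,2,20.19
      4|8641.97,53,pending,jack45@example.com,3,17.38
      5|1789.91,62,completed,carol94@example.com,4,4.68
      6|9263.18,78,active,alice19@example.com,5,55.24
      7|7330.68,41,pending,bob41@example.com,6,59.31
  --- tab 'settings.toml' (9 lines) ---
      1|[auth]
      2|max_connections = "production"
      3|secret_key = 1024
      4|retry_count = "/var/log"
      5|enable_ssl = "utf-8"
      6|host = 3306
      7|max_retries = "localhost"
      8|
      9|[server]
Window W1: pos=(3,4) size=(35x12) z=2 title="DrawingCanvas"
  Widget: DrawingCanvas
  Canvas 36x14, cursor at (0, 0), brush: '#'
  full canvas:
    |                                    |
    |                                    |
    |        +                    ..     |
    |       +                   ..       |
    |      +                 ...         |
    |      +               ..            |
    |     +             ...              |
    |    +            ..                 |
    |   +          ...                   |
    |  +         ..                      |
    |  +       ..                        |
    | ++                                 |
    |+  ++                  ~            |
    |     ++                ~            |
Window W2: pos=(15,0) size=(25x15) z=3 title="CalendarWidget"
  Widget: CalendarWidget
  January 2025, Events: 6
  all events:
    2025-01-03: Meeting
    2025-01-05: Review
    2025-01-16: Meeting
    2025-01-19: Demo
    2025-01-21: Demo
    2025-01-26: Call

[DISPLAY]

               ┏━━━━━━━━━━━━━━━━━━
 ┏━━━━━━━━━━━━━┃ CalendarWidget   
 ┃ TabContainer┠──────────────────
 ┠─────────────┃      January 2025
 ┃[┏━━━━━━━━━━━┃Mo Tu We Th Fr Sa 
 ┃─┃ DrawingCan┃       1  2  3*  4
 ┃2┠───────────┃ 6  7  8  9 10 11 
 ┃2┃+          ┃13 14 15 16* 17 18
 ┃2┃           ┃20 21* 22 23 24 25
 ┃2┃        +  ┃27 28 29 30 31    
 ┃2┃       +   ┃                  
 ┃2┃      +    ┃                  
 ┃2┃      +    ┃                  
 ┃2┃     +     ┃                  
 ┃2┃    +      ┗━━━━━━━━━━━━━━━━━━


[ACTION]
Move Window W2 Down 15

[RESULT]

                                  
 ┏━━━━━━━━━━━━━━━━━━━━━━━━━━━━━━━┓
 ┃ TabContainer                  ┃
 ┠─────────────┏━━━━━━━━━━━━━━━━━━
 ┃[┏━━━━━━━━━━━┃ CalendarWidget   
 ┃─┃ DrawingCan┠──────────────────
 ┃2┠───────────┃      January 2025
 ┃2┃+          ┃Mo Tu We Th Fr Sa 
 ┃2┃           ┃       1  2  3*  4
 ┃2┃        +  ┃ 6  7  8  9 10 11 
 ┃2┃       +   ┃13 14 15 16* 17 18
 ┃2┃      +    ┃20 21* 22 23 24 25
 ┃2┃      +    ┃27 28 29 30 31    
 ┃2┃     +     ┃                  
 ┃2┃    +      ┃                  


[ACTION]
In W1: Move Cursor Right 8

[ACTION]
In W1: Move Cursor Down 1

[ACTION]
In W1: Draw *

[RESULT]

                                  
 ┏━━━━━━━━━━━━━━━━━━━━━━━━━━━━━━━┓
 ┃ TabContainer                  ┃
 ┠─────────────┏━━━━━━━━━━━━━━━━━━
 ┃[┏━━━━━━━━━━━┃ CalendarWidget   
 ┃─┃ DrawingCan┠──────────────────
 ┃2┠───────────┃      January 2025
 ┃2┃           ┃Mo Tu We Th Fr Sa 
 ┃2┃        *  ┃       1  2  3*  4
 ┃2┃        +  ┃ 6  7  8  9 10 11 
 ┃2┃       +   ┃13 14 15 16* 17 18
 ┃2┃      +    ┃20 21* 22 23 24 25
 ┃2┃      +    ┃27 28 29 30 31    
 ┃2┃     +     ┃                  
 ┃2┃    +      ┃                  


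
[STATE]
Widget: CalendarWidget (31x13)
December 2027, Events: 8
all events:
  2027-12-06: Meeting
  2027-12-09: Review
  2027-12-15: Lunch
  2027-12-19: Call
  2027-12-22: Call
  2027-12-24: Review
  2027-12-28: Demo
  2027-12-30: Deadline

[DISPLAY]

         December 2027         
Mo Tu We Th Fr Sa Su           
       1  2  3  4  5           
 6*  7  8  9* 10 11 12         
13 14 15* 16 17 18 19*         
20 21 22* 23 24* 25 26         
27 28* 29 30* 31               
                               
                               
                               
                               
                               
                               


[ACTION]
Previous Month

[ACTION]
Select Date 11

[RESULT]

         November 2027         
Mo Tu We Th Fr Sa Su           
 1  2  3  4  5  6  7           
 8  9 10 [11] 12 13 14         
15 16 17 18 19 20 21           
22 23 24 25 26 27 28           
29 30                          
                               
                               
                               
                               
                               
                               


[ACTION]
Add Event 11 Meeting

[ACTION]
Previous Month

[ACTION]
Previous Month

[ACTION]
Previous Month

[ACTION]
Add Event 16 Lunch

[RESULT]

          August 2027          
Mo Tu We Th Fr Sa Su           
                   1           
 2  3  4  5  6  7  8           
 9 10 11 12 13 14 15           
16* 17 18 19 20 21 22          
23 24 25 26 27 28 29           
30 31                          
                               
                               
                               
                               
                               


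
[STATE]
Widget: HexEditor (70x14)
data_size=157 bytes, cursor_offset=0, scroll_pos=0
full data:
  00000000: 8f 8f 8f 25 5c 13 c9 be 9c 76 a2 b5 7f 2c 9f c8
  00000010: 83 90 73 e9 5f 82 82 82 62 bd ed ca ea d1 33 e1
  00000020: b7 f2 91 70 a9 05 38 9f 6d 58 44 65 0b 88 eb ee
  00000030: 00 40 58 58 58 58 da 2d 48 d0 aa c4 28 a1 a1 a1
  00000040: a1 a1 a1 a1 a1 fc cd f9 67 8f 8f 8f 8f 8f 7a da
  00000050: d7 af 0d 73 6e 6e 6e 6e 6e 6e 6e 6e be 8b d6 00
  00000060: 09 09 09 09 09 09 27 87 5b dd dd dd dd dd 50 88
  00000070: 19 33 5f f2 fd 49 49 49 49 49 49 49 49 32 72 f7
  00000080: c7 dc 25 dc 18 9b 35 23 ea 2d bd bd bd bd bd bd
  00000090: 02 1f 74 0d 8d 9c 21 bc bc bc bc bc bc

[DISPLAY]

00000000  8F 8f 8f 25 5c 13 c9 be  9c 76 a2 b5 7f 2c 9f c8  |...%\....
00000010  83 90 73 e9 5f 82 82 82  62 bd ed ca ea d1 33 e1  |..s._...b
00000020  b7 f2 91 70 a9 05 38 9f  6d 58 44 65 0b 88 eb ee  |...p..8.m
00000030  00 40 58 58 58 58 da 2d  48 d0 aa c4 28 a1 a1 a1  |.@XXXX.-H
00000040  a1 a1 a1 a1 a1 fc cd f9  67 8f 8f 8f 8f 8f 7a da  |........g
00000050  d7 af 0d 73 6e 6e 6e 6e  6e 6e 6e 6e be 8b d6 00  |...snnnnn
00000060  09 09 09 09 09 09 27 87  5b dd dd dd dd dd 50 88  |......'.[
00000070  19 33 5f f2 fd 49 49 49  49 49 49 49 49 32 72 f7  |.3_..IIII
00000080  c7 dc 25 dc 18 9b 35 23  ea 2d bd bd bd bd bd bd  |..%...5#.
00000090  02 1f 74 0d 8d 9c 21 bc  bc bc bc bc bc           |..t...!..
                                                                      
                                                                      
                                                                      
                                                                      


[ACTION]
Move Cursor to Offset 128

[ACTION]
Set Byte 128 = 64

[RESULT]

00000000  8f 8f 8f 25 5c 13 c9 be  9c 76 a2 b5 7f 2c 9f c8  |...%\....
00000010  83 90 73 e9 5f 82 82 82  62 bd ed ca ea d1 33 e1  |..s._...b
00000020  b7 f2 91 70 a9 05 38 9f  6d 58 44 65 0b 88 eb ee  |...p..8.m
00000030  00 40 58 58 58 58 da 2d  48 d0 aa c4 28 a1 a1 a1  |.@XXXX.-H
00000040  a1 a1 a1 a1 a1 fc cd f9  67 8f 8f 8f 8f 8f 7a da  |........g
00000050  d7 af 0d 73 6e 6e 6e 6e  6e 6e 6e 6e be 8b d6 00  |...snnnnn
00000060  09 09 09 09 09 09 27 87  5b dd dd dd dd dd 50 88  |......'.[
00000070  19 33 5f f2 fd 49 49 49  49 49 49 49 49 32 72 f7  |.3_..IIII
00000080  64 dc 25 dc 18 9b 35 23  ea 2d bd bd bd bd bd bd  |d.%...5#.
00000090  02 1f 74 0d 8d 9c 21 bc  bc bc bc bc bc           |..t...!..
                                                                      
                                                                      
                                                                      
                                                                      


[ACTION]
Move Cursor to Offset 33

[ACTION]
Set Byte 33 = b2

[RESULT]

00000000  8f 8f 8f 25 5c 13 c9 be  9c 76 a2 b5 7f 2c 9f c8  |...%\....
00000010  83 90 73 e9 5f 82 82 82  62 bd ed ca ea d1 33 e1  |..s._...b
00000020  b7 B2 91 70 a9 05 38 9f  6d 58 44 65 0b 88 eb ee  |...p..8.m
00000030  00 40 58 58 58 58 da 2d  48 d0 aa c4 28 a1 a1 a1  |.@XXXX.-H
00000040  a1 a1 a1 a1 a1 fc cd f9  67 8f 8f 8f 8f 8f 7a da  |........g
00000050  d7 af 0d 73 6e 6e 6e 6e  6e 6e 6e 6e be 8b d6 00  |...snnnnn
00000060  09 09 09 09 09 09 27 87  5b dd dd dd dd dd 50 88  |......'.[
00000070  19 33 5f f2 fd 49 49 49  49 49 49 49 49 32 72 f7  |.3_..IIII
00000080  64 dc 25 dc 18 9b 35 23  ea 2d bd bd bd bd bd bd  |d.%...5#.
00000090  02 1f 74 0d 8d 9c 21 bc  bc bc bc bc bc           |..t...!..
                                                                      
                                                                      
                                                                      
                                                                      


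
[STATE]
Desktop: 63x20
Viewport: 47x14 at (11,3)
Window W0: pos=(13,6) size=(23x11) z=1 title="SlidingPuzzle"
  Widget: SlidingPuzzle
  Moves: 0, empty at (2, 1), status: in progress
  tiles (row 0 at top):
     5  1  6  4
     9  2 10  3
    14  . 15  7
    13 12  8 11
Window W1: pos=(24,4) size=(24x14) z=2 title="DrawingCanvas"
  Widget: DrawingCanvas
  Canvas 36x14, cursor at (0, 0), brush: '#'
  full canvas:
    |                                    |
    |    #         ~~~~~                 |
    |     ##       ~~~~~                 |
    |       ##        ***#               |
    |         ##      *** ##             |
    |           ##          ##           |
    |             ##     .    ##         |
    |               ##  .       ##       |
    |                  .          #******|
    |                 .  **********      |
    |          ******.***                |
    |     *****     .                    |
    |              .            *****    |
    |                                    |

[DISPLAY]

                                               
             ┏━━━━━━━━━━━━━━━━━━━━━━┓          
             ┃ DrawingCanvas        ┃          
  ┏━━━━━━━━━━┠──────────────────────┨          
  ┃ SlidingPu┃+                     ┃          
  ┠──────────┃    #         ~~~~~   ┃          
  ┃┌────┬────┃     ##       ~~~~~   ┃          
  ┃│  5 │  1 ┃       ##        ***# ┃          
  ┃├────┼────┃         ##      *** #┃          
  ┃│  9 │  2 ┃           ##         ┃          
  ┃├────┼────┃             ##     . ┃          
  ┃│ 14 │    ┃               ##  .  ┃          
  ┃├────┼────┃                  .   ┃          
  ┗━━━━━━━━━━┃                 .  **┃          


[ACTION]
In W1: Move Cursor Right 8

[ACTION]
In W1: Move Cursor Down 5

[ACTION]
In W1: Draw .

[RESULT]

                                               
             ┏━━━━━━━━━━━━━━━━━━━━━━┓          
             ┃ DrawingCanvas        ┃          
  ┏━━━━━━━━━━┠──────────────────────┨          
  ┃ SlidingPu┃                      ┃          
  ┠──────────┃    #         ~~~~~   ┃          
  ┃┌────┬────┃     ##       ~~~~~   ┃          
  ┃│  5 │  1 ┃       ##        ***# ┃          
  ┃├────┼────┃         ##      *** #┃          
  ┃│  9 │  2 ┃        .  ##         ┃          
  ┃├────┼────┃             ##     . ┃          
  ┃│ 14 │    ┃               ##  .  ┃          
  ┃├────┼────┃                  .   ┃          
  ┗━━━━━━━━━━┃                 .  **┃          


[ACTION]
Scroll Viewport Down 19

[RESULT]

  ┏━━━━━━━━━━┠──────────────────────┨          
  ┃ SlidingPu┃                      ┃          
  ┠──────────┃    #         ~~~~~   ┃          
  ┃┌────┬────┃     ##       ~~~~~   ┃          
  ┃│  5 │  1 ┃       ##        ***# ┃          
  ┃├────┼────┃         ##      *** #┃          
  ┃│  9 │  2 ┃        .  ##         ┃          
  ┃├────┼────┃             ##     . ┃          
  ┃│ 14 │    ┃               ##  .  ┃          
  ┃├────┼────┃                  .   ┃          
  ┗━━━━━━━━━━┃                 .  **┃          
             ┗━━━━━━━━━━━━━━━━━━━━━━┛          
                                               
                                               


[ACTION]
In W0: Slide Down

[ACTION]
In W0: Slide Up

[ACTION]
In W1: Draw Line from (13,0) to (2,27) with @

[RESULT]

  ┏━━━━━━━━━━┠──────────────────────┨          
  ┃ SlidingPu┃                      ┃          
  ┠──────────┃    #         ~~~~~   ┃          
  ┃┌────┬────┃     ##       ~~~~~   ┃          
  ┃│  5 │  1 ┃       ##        ***# ┃          
  ┃├────┼────┃         ##      *** @┃          
  ┃│  9 │  2 ┃        .  ##      @@ ┃          
  ┃├────┼────┃             ## @@@ . ┃          
  ┃│ 14 │    ┃              @@#  .  ┃          
  ┃├────┼────┃            @@    .   ┃          
  ┗━━━━━━━━━━┃         @@@     .  **┃          
             ┗━━━━━━━━━━━━━━━━━━━━━━┛          
                                               
                                               


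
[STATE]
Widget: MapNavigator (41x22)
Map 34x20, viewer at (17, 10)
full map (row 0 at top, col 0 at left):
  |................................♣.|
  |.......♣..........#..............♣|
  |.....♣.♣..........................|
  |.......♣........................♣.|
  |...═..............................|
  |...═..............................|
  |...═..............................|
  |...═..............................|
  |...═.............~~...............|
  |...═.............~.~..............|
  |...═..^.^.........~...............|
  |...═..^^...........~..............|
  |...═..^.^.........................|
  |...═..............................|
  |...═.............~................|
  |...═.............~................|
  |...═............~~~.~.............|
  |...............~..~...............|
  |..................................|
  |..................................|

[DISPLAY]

                                         
   ................................♣.    
   .......♣..........#..............♣    
   .....♣.♣..........................    
   .......♣........................♣.    
   ...═..............................    
   ...═..............................    
   ...═..............................    
   ...═..............................    
   ...═.............~~...............    
   ...═.............~.~..............    
   ...═..^.^........@~...............    
   ...═..^^...........~..............    
   ...═..^.^.........................    
   ...═..............................    
   ...═.............~................    
   ...═.............~................    
   ...═............~~~.~.............    
   ...............~..~...............    
   ..................................    
   ..................................    
                                         


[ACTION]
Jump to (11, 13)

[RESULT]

         .....♣.♣........................
         .......♣........................
         ...═............................
         ...═............................
         ...═............................
         ...═............................
         ...═.............~~.............
         ...═.............~.~............
         ...═..^.^.........~.............
         ...═..^^...........~............
         ...═..^.^.......................
         ...═.......@....................
         ...═.............~..............
         ...═.............~..............
         ...═............~~~.~...........
         ...............~..~.............
         ................................
         ................................
                                         
                                         
                                         
                                         


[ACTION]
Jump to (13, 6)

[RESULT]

                                         
                                         
                                         
                                         
                                         
       ................................♣.
       .......♣..........#..............♣
       .....♣.♣..........................
       .......♣........................♣.
       ...═..............................
       ...═..............................
       ...═.........@....................
       ...═..............................
       ...═.............~~...............
       ...═.............~.~..............
       ...═..^.^.........~...............
       ...═..^^...........~..............
       ...═..^.^.........................
       ...═..............................
       ...═.............~................
       ...═.............~................
       ...═............~~~.~.............


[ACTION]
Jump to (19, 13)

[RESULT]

 .....♣.♣..........................      
 .......♣........................♣.      
 ...═..............................      
 ...═..............................      
 ...═..............................      
 ...═..............................      
 ...═.............~~...............      
 ...═.............~.~..............      
 ...═..^.^.........~...............      
 ...═..^^...........~..............      
 ...═..^.^.........................      
 ...═...............@..............      
 ...═.............~................      
 ...═.............~................      
 ...═............~~~.~.............      
 ...............~..~...............      
 ..................................      
 ..................................      
                                         
                                         
                                         
                                         


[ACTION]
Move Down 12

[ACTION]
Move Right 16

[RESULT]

....~~...............                    
....~.~..............                    
.....~...............                    
......~..............                    
.....................                    
.....................                    
....~................                    
....~................                    
...~~~.~.............                    
..~..~...............                    
.....................                    
....................@                    
                                         
                                         
                                         
                                         
                                         
                                         
                                         
                                         
                                         
                                         


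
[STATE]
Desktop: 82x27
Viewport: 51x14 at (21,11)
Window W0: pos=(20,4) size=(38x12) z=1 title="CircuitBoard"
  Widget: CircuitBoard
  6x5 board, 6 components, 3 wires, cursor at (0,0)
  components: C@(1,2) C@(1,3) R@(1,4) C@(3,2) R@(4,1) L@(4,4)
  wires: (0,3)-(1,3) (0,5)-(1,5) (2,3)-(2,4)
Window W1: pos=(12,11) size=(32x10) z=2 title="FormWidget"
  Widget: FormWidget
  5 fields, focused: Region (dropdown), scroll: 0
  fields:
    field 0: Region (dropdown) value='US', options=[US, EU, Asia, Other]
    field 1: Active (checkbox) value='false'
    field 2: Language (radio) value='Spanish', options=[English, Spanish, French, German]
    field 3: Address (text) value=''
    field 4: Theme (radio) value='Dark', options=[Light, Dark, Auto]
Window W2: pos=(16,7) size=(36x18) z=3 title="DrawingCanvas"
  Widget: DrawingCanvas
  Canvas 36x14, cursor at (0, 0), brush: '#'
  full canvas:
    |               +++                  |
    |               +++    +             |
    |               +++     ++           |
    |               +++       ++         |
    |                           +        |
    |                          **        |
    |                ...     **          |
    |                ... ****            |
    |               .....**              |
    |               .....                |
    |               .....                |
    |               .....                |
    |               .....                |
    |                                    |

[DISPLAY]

           +++    +           ┃     ┃              
           +++     ++         ┃     ┃              
           +++       ++       ┃     ┃              
                       +      ┃     ┃              
                      **      ┃━━━━━┛              
            ...     **        ┃                    
            ... ****          ┃                    
           .....**            ┃                    
           .....              ┃                    
           .....              ┃                    
           .....              ┃                    
           .....              ┃                    
                              ┃                    
━━━━━━━━━━━━━━━━━━━━━━━━━━━━━━┛                    


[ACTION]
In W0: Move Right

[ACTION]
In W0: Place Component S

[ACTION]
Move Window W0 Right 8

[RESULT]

           +++    +           ┃             ┃      
           +++     ++         ┃             ┃      
           +++       ++       ┃             ┃      
                       +      ┃             ┃      
                      **      ┃━━━━━━━━━━━━━┛      
            ...     **        ┃                    
            ... ****          ┃                    
           .....**            ┃                    
           .....              ┃                    
           .....              ┃                    
           .....              ┃                    
           .....              ┃                    
                              ┃                    
━━━━━━━━━━━━━━━━━━━━━━━━━━━━━━┛                    
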